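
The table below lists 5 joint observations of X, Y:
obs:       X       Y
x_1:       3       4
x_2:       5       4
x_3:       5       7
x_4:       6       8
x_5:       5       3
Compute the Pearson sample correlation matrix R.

Step 1 — column means:
  mean(X) = (3 + 5 + 5 + 6 + 5) / 5 = 24/5 = 4.8
  mean(Y) = (4 + 4 + 7 + 8 + 3) / 5 = 26/5 = 5.2

Step 2 — sample variances and covariances s[i,j] = (1/(n-1)) · Σ_k (x_{k,i} - mean_i) · (x_{k,j} - mean_j), with n-1 = 4:
  s[X,X] = ((-1.8)·(-1.8) + (0.2)·(0.2) + (0.2)·(0.2) + (1.2)·(1.2) + (0.2)·(0.2)) / 4 = 4.8/4 = 1.2
  s[X,Y] = ((-1.8)·(-1.2) + (0.2)·(-1.2) + (0.2)·(1.8) + (1.2)·(2.8) + (0.2)·(-2.2)) / 4 = 5.2/4 = 1.3
  s[Y,Y] = ((-1.2)·(-1.2) + (-1.2)·(-1.2) + (1.8)·(1.8) + (2.8)·(2.8) + (-2.2)·(-2.2)) / 4 = 18.8/4 = 4.7
  Sample standard deviations s_i = √(s[i,i]):
  s(X) = √(1.2) = 1.0954
  s(Y) = √(4.7) = 2.1679

Step 3 — r_{ij} = s_{ij} / (s_i · s_j):
  r[X,X] = 1 (diagonal).
  r[X,Y] = 1.3 / (1.0954 · 2.1679) = 1.3 / 2.3749 = 0.5474
  r[Y,Y] = 1 (diagonal).

R is symmetric with unit diagonal. Assembling:

R = [[1, 0.5474],
 [0.5474, 1]]


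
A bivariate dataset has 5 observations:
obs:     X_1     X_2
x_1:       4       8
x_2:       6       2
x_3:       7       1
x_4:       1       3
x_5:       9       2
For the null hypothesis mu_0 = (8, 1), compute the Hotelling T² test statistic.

Step 1 — sample mean vector:
  mean(X_1) = (4 + 6 + 7 + 1 + 9) / 5 = 27/5 = 5.4
  mean(X_2) = (8 + 2 + 1 + 3 + 2) / 5 = 16/5 = 3.2
  x̄ = (5.4, 3.2),  deviation x̄ - mu_0 = (5.4, 3.2) - (8, 1) = (-2.6, 2.2).

Step 2 — sample covariance matrix, S[i,j] = (1/(n-1)) · Σ_k (x_{k,i} - mean_i) · (x_{k,j} - mean_j), divisor n-1 = 4:
  S[X_1,X_1] = ((-1.4)·(-1.4) + (0.6)·(0.6) + (1.6)·(1.6) + (-4.4)·(-4.4) + (3.6)·(3.6)) / 4 = 37.2/4 = 9.3
  S[X_1,X_2] = ((-1.4)·(4.8) + (0.6)·(-1.2) + (1.6)·(-2.2) + (-4.4)·(-0.2) + (3.6)·(-1.2)) / 4 = -14.4/4 = -3.6
  S[X_2,X_2] = ((4.8)·(4.8) + (-1.2)·(-1.2) + (-2.2)·(-2.2) + (-0.2)·(-0.2) + (-1.2)·(-1.2)) / 4 = 30.8/4 = 7.7
  S = [[9.3, -3.6],
 [-3.6, 7.7]].

Step 3 — invert S. det(S) = 9.3·7.7 - (-3.6)² = 58.65.
  S^{-1} = (1/det) · [[d, -b], [-b, a]] = [[0.1313, 0.0614],
 [0.0614, 0.1586]].

Step 4 — quadratic form (x̄ - mu_0)^T · S^{-1} · (x̄ - mu_0):
  S^{-1} · (x̄ - mu_0) = (-0.2063, 0.1893),
  (x̄ - mu_0)^T · [...] = (-2.6)·(-0.2063) + (2.2)·(0.1893) = 0.9528.

Step 5 — scale by n: T² = 5 · 0.9528 = 4.7639.

T² ≈ 4.7639


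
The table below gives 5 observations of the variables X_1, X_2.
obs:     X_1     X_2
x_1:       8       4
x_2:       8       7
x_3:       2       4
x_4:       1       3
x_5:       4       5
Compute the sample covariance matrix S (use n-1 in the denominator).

Step 1 — column means:
  mean(X_1) = (8 + 8 + 2 + 1 + 4) / 5 = 23/5 = 4.6
  mean(X_2) = (4 + 7 + 4 + 3 + 5) / 5 = 23/5 = 4.6

Step 2 — sample covariance S[i,j] = (1/(n-1)) · Σ_k (x_{k,i} - mean_i) · (x_{k,j} - mean_j), with n-1 = 4.
  S[X_1,X_1] = ((3.4)·(3.4) + (3.4)·(3.4) + (-2.6)·(-2.6) + (-3.6)·(-3.6) + (-0.6)·(-0.6)) / 4 = 43.2/4 = 10.8
  S[X_1,X_2] = ((3.4)·(-0.6) + (3.4)·(2.4) + (-2.6)·(-0.6) + (-3.6)·(-1.6) + (-0.6)·(0.4)) / 4 = 13.2/4 = 3.3
  S[X_2,X_2] = ((-0.6)·(-0.6) + (2.4)·(2.4) + (-0.6)·(-0.6) + (-1.6)·(-1.6) + (0.4)·(0.4)) / 4 = 9.2/4 = 2.3

S is symmetric (S[j,i] = S[i,j]). Assembling:

S = [[10.8, 3.3],
 [3.3, 2.3]]


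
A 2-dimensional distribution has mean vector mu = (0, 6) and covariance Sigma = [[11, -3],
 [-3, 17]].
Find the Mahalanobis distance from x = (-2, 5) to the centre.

Step 1 — centre the observation: (x - mu) = (-2, -1).

Step 2 — invert Sigma. det(Sigma) = 11·17 - (-3)² = 178.
  Sigma^{-1} = (1/det) · [[d, -b], [-b, a]] = [[0.0955, 0.0169],
 [0.0169, 0.0618]].

Step 3 — form the quadratic (x - mu)^T · Sigma^{-1} · (x - mu):
  Sigma^{-1} · (x - mu) = (-0.2079, -0.0955).
  (x - mu)^T · [Sigma^{-1} · (x - mu)] = (-2)·(-0.2079) + (-1)·(-0.0955) = 0.5112.

Step 4 — take square root: d = √(0.5112) ≈ 0.715.

d(x, mu) = √(0.5112) ≈ 0.715


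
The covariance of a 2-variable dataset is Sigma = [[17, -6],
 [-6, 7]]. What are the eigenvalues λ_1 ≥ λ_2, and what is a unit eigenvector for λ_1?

Step 1 — characteristic polynomial of 2×2 Sigma:
  det(Sigma - λI) = λ² - trace · λ + det = 0.
  trace = 17 + 7 = 24, det = 17·7 - (-6)² = 83.
Step 2 — discriminant:
  Δ = trace² - 4·det = 576 - 332 = 244.
Step 3 — eigenvalues:
  λ = (trace ± √Δ)/2 = (24 ± 15.6205)/2,
  λ_1 = 19.8102,  λ_2 = 4.1898.

Step 4 — unit eigenvector for λ_1: solve (Sigma - λ_1 I)v = 0. First row:
  (17 - 19.8102)·v_x + (-6)·v_y = 0, i.e. (-2.8102)·v_x + (-6)·v_y = 0,
  so v ∝ (b, λ_1 - a) = (-6, 2.8102); multiply by -1 so the first entry is positive: u = (6, -2.8102).
  ||u|| = √((6)² + (-2.8102)²) = √(43.8975) ≈ 6.6255,
  v_1 = u/||u|| ≈ (0.9056, -0.4242) (||v_1|| = 1).

λ_1 = 19.8102,  λ_2 = 4.1898;  v_1 ≈ (0.9056, -0.4242)


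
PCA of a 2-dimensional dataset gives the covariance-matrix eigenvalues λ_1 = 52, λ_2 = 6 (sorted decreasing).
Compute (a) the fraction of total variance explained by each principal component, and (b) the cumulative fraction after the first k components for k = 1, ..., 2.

Step 1 — total variance = trace(Sigma) = Σ λ_i = 52 + 6 = 58.

Step 2 — fraction explained by component i = λ_i / Σ λ:
  PC1: 52/58 = 0.8966
  PC2: 6/58 = 0.1034

Step 3 — cumulative fraction after k components = (λ_1 + ... + λ_k) / Σ λ:
  k = 1: 52/58 = 0.8966
  k = 2: (52 + 6)/58 = 58/58 = 1

Summary (fraction, with percent):

explained: PC1 0.8966 (89.66%), PC2 0.1034 (10.34%);  cumulative: 0.8966, 1


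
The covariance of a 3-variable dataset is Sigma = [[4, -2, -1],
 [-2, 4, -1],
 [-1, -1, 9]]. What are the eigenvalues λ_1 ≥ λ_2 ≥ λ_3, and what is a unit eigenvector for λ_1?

Step 1 — characteristic polynomial p(λ) = det(λI - Sigma) = λ³ - tr·λ² + c_1·λ - det, where tr = trace, c_1 = sum of the principal 2×2 minors, det = det(Sigma):
  tr = 4 + 4 + 9 = 17,
  c_1 = (4·4 - (-2)²) + (4·9 - (-1)²) + (4·9 - (-1)²) = 12 + 35 + 35 = 82,
  det = 4·(4·9 - (-1)²) - (-2)·((-2)·9 - (-1)·(-1)) + (-1)·((-2)·(-1) - 4·(-1)) = 4·(35) - (-2)·(-19) + (-1)·(6) = 96.
  So p(λ) = λ³ - 17λ² + 82λ - 96.
Step 2 — look for an integer root (rational root theorem: any rational root is an integer divisor of 96). Testing λ = 6:
  p(6) = 216 - 612 + 492 - 96 = 0  ✓
  Dividing out (λ - 6): p(λ) = (λ - 6)(λ² - 11λ + 16).
Step 3 — remaining eigenvalues from the quadratic λ² - 11λ + 16 = 0:
  Δ = 11² - 4·16 = 121 - 64 = 57,  λ = (11 ± √57)/2 = (11 ± 7.5498)/2 ≈ 9.2749 or 1.7251.
  Sorted: λ_1 = 9.2749,  λ_2 = 6,  λ_3 = 1.7251  (check: sum = 17 = tr ✓).

Step 4 — unit eigenvector for λ_1 ≈ 9.2749: v spans the null space of (Sigma - λ_1 I), whose rows are
  r_1 = (-5.2749, -2, -1),  r_2 = (-2, -5.2749, -1),  r_3 = (-1, -1, -0.2749).
  v is orthogonal to every row, so take v ∝ r_1 × r_2 = ((-2)·(-1) - (-1)·(-5.2749), (-1)·(-2) - (-5.2749)·(-1), (-5.2749)·(-5.2749) - (-2)·(-2)) ≈ (-3.2749, -3.2749, 23.8248).
  Rescale (multiply by -1 so the first nonzero entry is positive): u = (3.2749, 3.2749, -23.8248).
  ||u|| = √((3.2749)² + (3.2749)² + (-23.8248)²) = √(589.069) ≈ 24.2707,  v_1 = u/||u|| ≈ (0.1349, 0.1349, -0.9816) (||v_1|| = 1).

λ_1 = 9.2749,  λ_2 = 6,  λ_3 = 1.7251;  v_1 ≈ (0.1349, 0.1349, -0.9816)


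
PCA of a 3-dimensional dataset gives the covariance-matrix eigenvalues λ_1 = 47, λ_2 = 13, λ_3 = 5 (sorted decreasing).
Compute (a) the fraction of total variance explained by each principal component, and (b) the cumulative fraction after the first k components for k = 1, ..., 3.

Step 1 — total variance = trace(Sigma) = Σ λ_i = 47 + 13 + 5 = 65.

Step 2 — fraction explained by component i = λ_i / Σ λ:
  PC1: 47/65 = 0.7231
  PC2: 13/65 = 0.2
  PC3: 5/65 = 0.0769

Step 3 — cumulative fraction after k components = (λ_1 + ... + λ_k) / Σ λ:
  k = 1: 47/65 = 0.7231
  k = 2: (47 + 13)/65 = 60/65 = 0.9231
  k = 3: (47 + 13 + 5)/65 = 65/65 = 1

Summary (fraction, with percent):

explained: PC1 0.7231 (72.31%), PC2 0.2 (20%), PC3 0.0769 (7.69%);  cumulative: 0.7231, 0.9231, 1


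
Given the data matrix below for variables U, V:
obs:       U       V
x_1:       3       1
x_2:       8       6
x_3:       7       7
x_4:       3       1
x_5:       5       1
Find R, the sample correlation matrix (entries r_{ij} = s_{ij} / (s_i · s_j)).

Step 1 — column means:
  mean(U) = (3 + 8 + 7 + 3 + 5) / 5 = 26/5 = 5.2
  mean(V) = (1 + 6 + 7 + 1 + 1) / 5 = 16/5 = 3.2

Step 2 — sample variances and covariances s[i,j] = (1/(n-1)) · Σ_k (x_{k,i} - mean_i) · (x_{k,j} - mean_j), with n-1 = 4:
  s[U,U] = ((-2.2)·(-2.2) + (2.8)·(2.8) + (1.8)·(1.8) + (-2.2)·(-2.2) + (-0.2)·(-0.2)) / 4 = 20.8/4 = 5.2
  s[U,V] = ((-2.2)·(-2.2) + (2.8)·(2.8) + (1.8)·(3.8) + (-2.2)·(-2.2) + (-0.2)·(-2.2)) / 4 = 24.8/4 = 6.2
  s[V,V] = ((-2.2)·(-2.2) + (2.8)·(2.8) + (3.8)·(3.8) + (-2.2)·(-2.2) + (-2.2)·(-2.2)) / 4 = 36.8/4 = 9.2
  Sample standard deviations s_i = √(s[i,i]):
  s(U) = √(5.2) = 2.2804
  s(V) = √(9.2) = 3.0332

Step 3 — r_{ij} = s_{ij} / (s_i · s_j):
  r[U,U] = 1 (diagonal).
  r[U,V] = 6.2 / (2.2804 · 3.0332) = 6.2 / 6.9166 = 0.8964
  r[V,V] = 1 (diagonal).

R is symmetric with unit diagonal. Assembling:

R = [[1, 0.8964],
 [0.8964, 1]]


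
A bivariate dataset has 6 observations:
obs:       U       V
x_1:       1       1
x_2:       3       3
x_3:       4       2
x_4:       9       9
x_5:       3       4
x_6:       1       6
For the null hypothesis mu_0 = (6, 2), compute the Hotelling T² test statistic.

Step 1 — sample mean vector:
  mean(U) = (1 + 3 + 4 + 9 + 3 + 1) / 6 = 21/6 = 3.5
  mean(V) = (1 + 3 + 2 + 9 + 4 + 6) / 6 = 25/6 = 4.1667
  x̄ = (3.5, 4.1667),  deviation x̄ - mu_0 = (3.5, 4.1667) - (6, 2) = (-2.5, 2.1667).

Step 2 — sample covariance matrix, S[i,j] = (1/(n-1)) · Σ_k (x_{k,i} - mean_i) · (x_{k,j} - mean_j), divisor n-1 = 5:
  S[U,U] = ((-2.5)·(-2.5) + (-0.5)·(-0.5) + (0.5)·(0.5) + (5.5)·(5.5) + (-0.5)·(-0.5) + (-2.5)·(-2.5)) / 5 = 43.5/5 = 8.7
  S[U,V] = ((-2.5)·(-3.1667) + (-0.5)·(-1.1667) + (0.5)·(-2.1667) + (5.5)·(4.8333) + (-0.5)·(-0.1667) + (-2.5)·(1.8333)) / 5 = 29.5/5 = 5.9
  S[V,V] = ((-3.1667)·(-3.1667) + (-1.1667)·(-1.1667) + (-2.1667)·(-2.1667) + (4.8333)·(4.8333) + (-0.1667)·(-0.1667) + (1.8333)·(1.8333)) / 5 = 42.8333/5 = 8.5667
  S = [[8.7, 5.9],
 [5.9, 8.5667]].

Step 3 — invert S. det(S) = 8.7·8.5667 - (5.9)² = 39.72.
  S^{-1} = (1/det) · [[d, -b], [-b, a]] = [[0.2157, -0.1485],
 [-0.1485, 0.219]].

Step 4 — quadratic form (x̄ - mu_0)^T · S^{-1} · (x̄ - mu_0):
  S^{-1} · (x̄ - mu_0) = (-0.861, 0.8459),
  (x̄ - mu_0)^T · [...] = (-2.5)·(-0.861) + (2.1667)·(0.8459) = 3.9854.

Step 5 — scale by n: T² = 6 · 3.9854 = 23.9124.

T² ≈ 23.9124


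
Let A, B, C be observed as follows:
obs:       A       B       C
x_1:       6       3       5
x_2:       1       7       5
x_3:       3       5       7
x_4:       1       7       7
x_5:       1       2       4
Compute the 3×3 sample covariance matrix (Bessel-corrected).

Step 1 — column means:
  mean(A) = (6 + 1 + 3 + 1 + 1) / 5 = 12/5 = 2.4
  mean(B) = (3 + 7 + 5 + 7 + 2) / 5 = 24/5 = 4.8
  mean(C) = (5 + 5 + 7 + 7 + 4) / 5 = 28/5 = 5.6

Step 2 — sample covariance S[i,j] = (1/(n-1)) · Σ_k (x_{k,i} - mean_i) · (x_{k,j} - mean_j), with n-1 = 4.
  S[A,A] = ((3.6)·(3.6) + (-1.4)·(-1.4) + (0.6)·(0.6) + (-1.4)·(-1.4) + (-1.4)·(-1.4)) / 4 = 19.2/4 = 4.8
  S[A,B] = ((3.6)·(-1.8) + (-1.4)·(2.2) + (0.6)·(0.2) + (-1.4)·(2.2) + (-1.4)·(-2.8)) / 4 = -8.6/4 = -2.15
  S[A,C] = ((3.6)·(-0.6) + (-1.4)·(-0.6) + (0.6)·(1.4) + (-1.4)·(1.4) + (-1.4)·(-1.6)) / 4 = -0.2/4 = -0.05
  S[B,B] = ((-1.8)·(-1.8) + (2.2)·(2.2) + (0.2)·(0.2) + (2.2)·(2.2) + (-2.8)·(-2.8)) / 4 = 20.8/4 = 5.2
  S[B,C] = ((-1.8)·(-0.6) + (2.2)·(-0.6) + (0.2)·(1.4) + (2.2)·(1.4) + (-2.8)·(-1.6)) / 4 = 7.6/4 = 1.9
  S[C,C] = ((-0.6)·(-0.6) + (-0.6)·(-0.6) + (1.4)·(1.4) + (1.4)·(1.4) + (-1.6)·(-1.6)) / 4 = 7.2/4 = 1.8

S is symmetric (S[j,i] = S[i,j]). Assembling:

S = [[4.8, -2.15, -0.05],
 [-2.15, 5.2, 1.9],
 [-0.05, 1.9, 1.8]]


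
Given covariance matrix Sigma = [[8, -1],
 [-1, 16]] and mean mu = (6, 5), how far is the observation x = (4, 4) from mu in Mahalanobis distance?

Step 1 — centre the observation: (x - mu) = (-2, -1).

Step 2 — invert Sigma. det(Sigma) = 8·16 - (-1)² = 127.
  Sigma^{-1} = (1/det) · [[d, -b], [-b, a]] = [[0.126, 0.0079],
 [0.0079, 0.063]].

Step 3 — form the quadratic (x - mu)^T · Sigma^{-1} · (x - mu):
  Sigma^{-1} · (x - mu) = (-0.2598, -0.0787).
  (x - mu)^T · [Sigma^{-1} · (x - mu)] = (-2)·(-0.2598) + (-1)·(-0.0787) = 0.5984.

Step 4 — take square root: d = √(0.5984) ≈ 0.7736.

d(x, mu) = √(0.5984) ≈ 0.7736


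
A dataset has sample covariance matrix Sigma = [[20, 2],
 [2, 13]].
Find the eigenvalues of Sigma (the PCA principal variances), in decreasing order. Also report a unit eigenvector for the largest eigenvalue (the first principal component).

Step 1 — characteristic polynomial of 2×2 Sigma:
  det(Sigma - λI) = λ² - trace · λ + det = 0.
  trace = 20 + 13 = 33, det = 20·13 - (2)² = 256.
Step 2 — discriminant:
  Δ = trace² - 4·det = 1089 - 1024 = 65.
Step 3 — eigenvalues:
  λ = (trace ± √Δ)/2 = (33 ± 8.0623)/2,
  λ_1 = 20.5311,  λ_2 = 12.4689.

Step 4 — unit eigenvector for λ_1: solve (Sigma - λ_1 I)v = 0. First row:
  (20 - 20.5311)·v_x + (2)·v_y = 0, i.e. (-0.5311)·v_x + (2)·v_y = 0,
  so v ∝ (b, λ_1 - a) = (2, 0.5311) = u.
  ||u|| = √((2)² + (0.5311)²) = √(4.2821) ≈ 2.0693,
  v_1 = u/||u|| ≈ (0.9665, 0.2567) (||v_1|| = 1).

λ_1 = 20.5311,  λ_2 = 12.4689;  v_1 ≈ (0.9665, 0.2567)


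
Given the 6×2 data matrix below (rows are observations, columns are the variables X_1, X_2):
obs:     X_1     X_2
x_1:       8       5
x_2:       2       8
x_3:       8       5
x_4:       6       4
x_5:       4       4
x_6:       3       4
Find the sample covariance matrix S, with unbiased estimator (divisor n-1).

Step 1 — column means:
  mean(X_1) = (8 + 2 + 8 + 6 + 4 + 3) / 6 = 31/6 = 5.1667
  mean(X_2) = (5 + 8 + 5 + 4 + 4 + 4) / 6 = 30/6 = 5

Step 2 — sample covariance S[i,j] = (1/(n-1)) · Σ_k (x_{k,i} - mean_i) · (x_{k,j} - mean_j), with n-1 = 5.
  S[X_1,X_1] = ((2.8333)·(2.8333) + (-3.1667)·(-3.1667) + (2.8333)·(2.8333) + (0.8333)·(0.8333) + (-1.1667)·(-1.1667) + (-2.1667)·(-2.1667)) / 5 = 32.8333/5 = 6.5667
  S[X_1,X_2] = ((2.8333)·(0) + (-3.1667)·(3) + (2.8333)·(0) + (0.8333)·(-1) + (-1.1667)·(-1) + (-2.1667)·(-1)) / 5 = -7/5 = -1.4
  S[X_2,X_2] = ((0)·(0) + (3)·(3) + (0)·(0) + (-1)·(-1) + (-1)·(-1) + (-1)·(-1)) / 5 = 12/5 = 2.4

S is symmetric (S[j,i] = S[i,j]). Assembling:

S = [[6.5667, -1.4],
 [-1.4, 2.4]]


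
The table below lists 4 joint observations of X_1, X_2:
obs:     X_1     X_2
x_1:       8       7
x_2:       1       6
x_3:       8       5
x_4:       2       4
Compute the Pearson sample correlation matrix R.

Step 1 — column means:
  mean(X_1) = (8 + 1 + 8 + 2) / 4 = 19/4 = 4.75
  mean(X_2) = (7 + 6 + 5 + 4) / 4 = 22/4 = 5.5

Step 2 — sample variances and covariances s[i,j] = (1/(n-1)) · Σ_k (x_{k,i} - mean_i) · (x_{k,j} - mean_j), with n-1 = 3:
  s[X_1,X_1] = ((3.25)·(3.25) + (-3.75)·(-3.75) + (3.25)·(3.25) + (-2.75)·(-2.75)) / 3 = 42.75/3 = 14.25
  s[X_1,X_2] = ((3.25)·(1.5) + (-3.75)·(0.5) + (3.25)·(-0.5) + (-2.75)·(-1.5)) / 3 = 5.5/3 = 1.8333
  s[X_2,X_2] = ((1.5)·(1.5) + (0.5)·(0.5) + (-0.5)·(-0.5) + (-1.5)·(-1.5)) / 3 = 5/3 = 1.6667
  Sample standard deviations s_i = √(s[i,i]):
  s(X_1) = √(14.25) = 3.7749
  s(X_2) = √(1.6667) = 1.291

Step 3 — r_{ij} = s_{ij} / (s_i · s_j):
  r[X_1,X_1] = 1 (diagonal).
  r[X_1,X_2] = 1.8333 / (3.7749 · 1.291) = 1.8333 / 4.8734 = 0.3762
  r[X_2,X_2] = 1 (diagonal).

R is symmetric with unit diagonal. Assembling:

R = [[1, 0.3762],
 [0.3762, 1]]


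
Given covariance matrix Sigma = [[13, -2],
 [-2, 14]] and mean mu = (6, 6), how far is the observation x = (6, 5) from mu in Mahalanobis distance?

Step 1 — centre the observation: (x - mu) = (0, -1).

Step 2 — invert Sigma. det(Sigma) = 13·14 - (-2)² = 178.
  Sigma^{-1} = (1/det) · [[d, -b], [-b, a]] = [[0.0787, 0.0112],
 [0.0112, 0.073]].

Step 3 — form the quadratic (x - mu)^T · Sigma^{-1} · (x - mu):
  Sigma^{-1} · (x - mu) = (-0.0112, -0.073).
  (x - mu)^T · [Sigma^{-1} · (x - mu)] = (0)·(-0.0112) + (-1)·(-0.073) = 0.073.

Step 4 — take square root: d = √(0.073) ≈ 0.2702.

d(x, mu) = √(0.073) ≈ 0.2702


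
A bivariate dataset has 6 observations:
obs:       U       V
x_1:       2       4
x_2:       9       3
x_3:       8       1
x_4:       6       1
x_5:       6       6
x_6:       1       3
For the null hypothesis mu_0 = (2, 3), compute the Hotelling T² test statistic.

Step 1 — sample mean vector:
  mean(U) = (2 + 9 + 8 + 6 + 6 + 1) / 6 = 32/6 = 5.3333
  mean(V) = (4 + 3 + 1 + 1 + 6 + 3) / 6 = 18/6 = 3
  x̄ = (5.3333, 3),  deviation x̄ - mu_0 = (5.3333, 3) - (2, 3) = (3.3333, 0).

Step 2 — sample covariance matrix, S[i,j] = (1/(n-1)) · Σ_k (x_{k,i} - mean_i) · (x_{k,j} - mean_j), divisor n-1 = 5:
  S[U,U] = ((-3.3333)·(-3.3333) + (3.6667)·(3.6667) + (2.6667)·(2.6667) + (0.6667)·(0.6667) + (0.6667)·(0.6667) + (-4.3333)·(-4.3333)) / 5 = 51.3333/5 = 10.2667
  S[U,V] = ((-3.3333)·(1) + (3.6667)·(0) + (2.6667)·(-2) + (0.6667)·(-2) + (0.6667)·(3) + (-4.3333)·(0)) / 5 = -8/5 = -1.6
  S[V,V] = ((1)·(1) + (0)·(0) + (-2)·(-2) + (-2)·(-2) + (3)·(3) + (0)·(0)) / 5 = 18/5 = 3.6
  S = [[10.2667, -1.6],
 [-1.6, 3.6]].

Step 3 — invert S. det(S) = 10.2667·3.6 - (-1.6)² = 34.4.
  S^{-1} = (1/det) · [[d, -b], [-b, a]] = [[0.1047, 0.0465],
 [0.0465, 0.2984]].

Step 4 — quadratic form (x̄ - mu_0)^T · S^{-1} · (x̄ - mu_0):
  S^{-1} · (x̄ - mu_0) = (0.3488, 0.155),
  (x̄ - mu_0)^T · [...] = (3.3333)·(0.3488) + (0)·(0.155) = 1.1628.

Step 5 — scale by n: T² = 6 · 1.1628 = 6.9767.

T² ≈ 6.9767


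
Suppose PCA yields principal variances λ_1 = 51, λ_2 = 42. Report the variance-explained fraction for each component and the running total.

Step 1 — total variance = trace(Sigma) = Σ λ_i = 51 + 42 = 93.

Step 2 — fraction explained by component i = λ_i / Σ λ:
  PC1: 51/93 = 0.5484
  PC2: 42/93 = 0.4516

Step 3 — cumulative fraction after k components = (λ_1 + ... + λ_k) / Σ λ:
  k = 1: 51/93 = 0.5484
  k = 2: (51 + 42)/93 = 93/93 = 1

Summary (fraction, with percent):

explained: PC1 0.5484 (54.84%), PC2 0.4516 (45.16%);  cumulative: 0.5484, 1


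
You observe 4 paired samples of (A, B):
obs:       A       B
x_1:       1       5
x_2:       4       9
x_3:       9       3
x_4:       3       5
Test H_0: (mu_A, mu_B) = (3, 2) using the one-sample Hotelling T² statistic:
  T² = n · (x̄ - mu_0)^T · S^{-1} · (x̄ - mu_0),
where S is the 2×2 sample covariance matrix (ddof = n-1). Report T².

Step 1 — sample mean vector:
  mean(A) = (1 + 4 + 9 + 3) / 4 = 17/4 = 4.25
  mean(B) = (5 + 9 + 3 + 5) / 4 = 22/4 = 5.5
  x̄ = (4.25, 5.5),  deviation x̄ - mu_0 = (4.25, 5.5) - (3, 2) = (1.25, 3.5).

Step 2 — sample covariance matrix, S[i,j] = (1/(n-1)) · Σ_k (x_{k,i} - mean_i) · (x_{k,j} - mean_j), divisor n-1 = 3:
  S[A,A] = ((-3.25)·(-3.25) + (-0.25)·(-0.25) + (4.75)·(4.75) + (-1.25)·(-1.25)) / 3 = 34.75/3 = 11.5833
  S[A,B] = ((-3.25)·(-0.5) + (-0.25)·(3.5) + (4.75)·(-2.5) + (-1.25)·(-0.5)) / 3 = -10.5/3 = -3.5
  S[B,B] = ((-0.5)·(-0.5) + (3.5)·(3.5) + (-2.5)·(-2.5) + (-0.5)·(-0.5)) / 3 = 19/3 = 6.3333
  S = [[11.5833, -3.5],
 [-3.5, 6.3333]].

Step 3 — invert S. det(S) = 11.5833·6.3333 - (-3.5)² = 61.1111.
  S^{-1} = (1/det) · [[d, -b], [-b, a]] = [[0.1036, 0.0573],
 [0.0573, 0.1895]].

Step 4 — quadratic form (x̄ - mu_0)^T · S^{-1} · (x̄ - mu_0):
  S^{-1} · (x̄ - mu_0) = (0.33, 0.735),
  (x̄ - mu_0)^T · [...] = (1.25)·(0.33) + (3.5)·(0.735) = 2.985.

Step 5 — scale by n: T² = 4 · 2.985 = 11.94.

T² ≈ 11.94


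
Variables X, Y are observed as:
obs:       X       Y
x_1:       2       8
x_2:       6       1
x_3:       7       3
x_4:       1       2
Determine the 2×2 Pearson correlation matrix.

Step 1 — column means:
  mean(X) = (2 + 6 + 7 + 1) / 4 = 16/4 = 4
  mean(Y) = (8 + 1 + 3 + 2) / 4 = 14/4 = 3.5

Step 2 — sample variances and covariances s[i,j] = (1/(n-1)) · Σ_k (x_{k,i} - mean_i) · (x_{k,j} - mean_j), with n-1 = 3:
  s[X,X] = ((-2)·(-2) + (2)·(2) + (3)·(3) + (-3)·(-3)) / 3 = 26/3 = 8.6667
  s[X,Y] = ((-2)·(4.5) + (2)·(-2.5) + (3)·(-0.5) + (-3)·(-1.5)) / 3 = -11/3 = -3.6667
  s[Y,Y] = ((4.5)·(4.5) + (-2.5)·(-2.5) + (-0.5)·(-0.5) + (-1.5)·(-1.5)) / 3 = 29/3 = 9.6667
  Sample standard deviations s_i = √(s[i,i]):
  s(X) = √(8.6667) = 2.9439
  s(Y) = √(9.6667) = 3.1091

Step 3 — r_{ij} = s_{ij} / (s_i · s_j):
  r[X,X] = 1 (diagonal).
  r[X,Y] = -3.6667 / (2.9439 · 3.1091) = -3.6667 / 9.153 = -0.4006
  r[Y,Y] = 1 (diagonal).

R is symmetric with unit diagonal. Assembling:

R = [[1, -0.4006],
 [-0.4006, 1]]


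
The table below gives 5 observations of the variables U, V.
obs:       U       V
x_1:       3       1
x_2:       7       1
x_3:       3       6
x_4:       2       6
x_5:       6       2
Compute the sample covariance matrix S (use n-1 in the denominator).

Step 1 — column means:
  mean(U) = (3 + 7 + 3 + 2 + 6) / 5 = 21/5 = 4.2
  mean(V) = (1 + 1 + 6 + 6 + 2) / 5 = 16/5 = 3.2

Step 2 — sample covariance S[i,j] = (1/(n-1)) · Σ_k (x_{k,i} - mean_i) · (x_{k,j} - mean_j), with n-1 = 4.
  S[U,U] = ((-1.2)·(-1.2) + (2.8)·(2.8) + (-1.2)·(-1.2) + (-2.2)·(-2.2) + (1.8)·(1.8)) / 4 = 18.8/4 = 4.7
  S[U,V] = ((-1.2)·(-2.2) + (2.8)·(-2.2) + (-1.2)·(2.8) + (-2.2)·(2.8) + (1.8)·(-1.2)) / 4 = -15.2/4 = -3.8
  S[V,V] = ((-2.2)·(-2.2) + (-2.2)·(-2.2) + (2.8)·(2.8) + (2.8)·(2.8) + (-1.2)·(-1.2)) / 4 = 26.8/4 = 6.7

S is symmetric (S[j,i] = S[i,j]). Assembling:

S = [[4.7, -3.8],
 [-3.8, 6.7]]


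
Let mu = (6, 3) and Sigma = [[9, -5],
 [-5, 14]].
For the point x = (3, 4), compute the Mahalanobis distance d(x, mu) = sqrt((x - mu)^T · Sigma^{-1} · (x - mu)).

Step 1 — centre the observation: (x - mu) = (-3, 1).

Step 2 — invert Sigma. det(Sigma) = 9·14 - (-5)² = 101.
  Sigma^{-1} = (1/det) · [[d, -b], [-b, a]] = [[0.1386, 0.0495],
 [0.0495, 0.0891]].

Step 3 — form the quadratic (x - mu)^T · Sigma^{-1} · (x - mu):
  Sigma^{-1} · (x - mu) = (-0.3663, -0.0594).
  (x - mu)^T · [Sigma^{-1} · (x - mu)] = (-3)·(-0.3663) + (1)·(-0.0594) = 1.0396.

Step 4 — take square root: d = √(1.0396) ≈ 1.0196.

d(x, mu) = √(1.0396) ≈ 1.0196


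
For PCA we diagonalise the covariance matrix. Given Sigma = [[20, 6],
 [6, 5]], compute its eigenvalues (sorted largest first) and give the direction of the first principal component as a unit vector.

Step 1 — characteristic polynomial of 2×2 Sigma:
  det(Sigma - λI) = λ² - trace · λ + det = 0.
  trace = 20 + 5 = 25, det = 20·5 - (6)² = 64.
Step 2 — discriminant:
  Δ = trace² - 4·det = 625 - 256 = 369.
Step 3 — eigenvalues:
  λ = (trace ± √Δ)/2 = (25 ± 19.2094)/2,
  λ_1 = 22.1047,  λ_2 = 2.8953.

Step 4 — unit eigenvector for λ_1: solve (Sigma - λ_1 I)v = 0. First row:
  (20 - 22.1047)·v_x + (6)·v_y = 0, i.e. (-2.1047)·v_x + (6)·v_y = 0,
  so v ∝ (b, λ_1 - a) = (6, 2.1047) = u.
  ||u|| = √((6)² + (2.1047)²) = √(40.4297) ≈ 6.3584,
  v_1 = u/||u|| ≈ (0.9436, 0.331) (||v_1|| = 1).

λ_1 = 22.1047,  λ_2 = 2.8953;  v_1 ≈ (0.9436, 0.331)


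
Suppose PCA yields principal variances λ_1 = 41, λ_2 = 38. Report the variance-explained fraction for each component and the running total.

Step 1 — total variance = trace(Sigma) = Σ λ_i = 41 + 38 = 79.

Step 2 — fraction explained by component i = λ_i / Σ λ:
  PC1: 41/79 = 0.519
  PC2: 38/79 = 0.481

Step 3 — cumulative fraction after k components = (λ_1 + ... + λ_k) / Σ λ:
  k = 1: 41/79 = 0.519
  k = 2: (41 + 38)/79 = 79/79 = 1

Summary (fraction, with percent):

explained: PC1 0.519 (51.9%), PC2 0.481 (48.1%);  cumulative: 0.519, 1


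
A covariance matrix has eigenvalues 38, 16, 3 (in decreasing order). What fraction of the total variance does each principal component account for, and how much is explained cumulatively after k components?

Step 1 — total variance = trace(Sigma) = Σ λ_i = 38 + 16 + 3 = 57.

Step 2 — fraction explained by component i = λ_i / Σ λ:
  PC1: 38/57 = 0.6667
  PC2: 16/57 = 0.2807
  PC3: 3/57 = 0.0526

Step 3 — cumulative fraction after k components = (λ_1 + ... + λ_k) / Σ λ:
  k = 1: 38/57 = 0.6667
  k = 2: (38 + 16)/57 = 54/57 = 0.9474
  k = 3: (38 + 16 + 3)/57 = 57/57 = 1

Summary (fraction, with percent):

explained: PC1 0.6667 (66.67%), PC2 0.2807 (28.07%), PC3 0.0526 (5.26%);  cumulative: 0.6667, 0.9474, 1


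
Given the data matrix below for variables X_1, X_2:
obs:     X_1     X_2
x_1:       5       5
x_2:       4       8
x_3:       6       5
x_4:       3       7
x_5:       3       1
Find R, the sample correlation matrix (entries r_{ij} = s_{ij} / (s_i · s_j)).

Step 1 — column means:
  mean(X_1) = (5 + 4 + 6 + 3 + 3) / 5 = 21/5 = 4.2
  mean(X_2) = (5 + 8 + 5 + 7 + 1) / 5 = 26/5 = 5.2

Step 2 — sample variances and covariances s[i,j] = (1/(n-1)) · Σ_k (x_{k,i} - mean_i) · (x_{k,j} - mean_j), with n-1 = 4:
  s[X_1,X_1] = ((0.8)·(0.8) + (-0.2)·(-0.2) + (1.8)·(1.8) + (-1.2)·(-1.2) + (-1.2)·(-1.2)) / 4 = 6.8/4 = 1.7
  s[X_1,X_2] = ((0.8)·(-0.2) + (-0.2)·(2.8) + (1.8)·(-0.2) + (-1.2)·(1.8) + (-1.2)·(-4.2)) / 4 = 1.8/4 = 0.45
  s[X_2,X_2] = ((-0.2)·(-0.2) + (2.8)·(2.8) + (-0.2)·(-0.2) + (1.8)·(1.8) + (-4.2)·(-4.2)) / 4 = 28.8/4 = 7.2
  Sample standard deviations s_i = √(s[i,i]):
  s(X_1) = √(1.7) = 1.3038
  s(X_2) = √(7.2) = 2.6833

Step 3 — r_{ij} = s_{ij} / (s_i · s_j):
  r[X_1,X_1] = 1 (diagonal).
  r[X_1,X_2] = 0.45 / (1.3038 · 2.6833) = 0.45 / 3.4986 = 0.1286
  r[X_2,X_2] = 1 (diagonal).

R is symmetric with unit diagonal. Assembling:

R = [[1, 0.1286],
 [0.1286, 1]]


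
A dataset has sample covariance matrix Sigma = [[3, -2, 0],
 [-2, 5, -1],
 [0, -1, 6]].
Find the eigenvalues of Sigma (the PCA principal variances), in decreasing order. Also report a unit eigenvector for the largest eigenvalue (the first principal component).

Step 1 — characteristic polynomial p(λ) = det(λI - Sigma) = λ³ - tr·λ² + c_1·λ - det, where tr = trace, c_1 = sum of the principal 2×2 minors, det = det(Sigma):
  tr = 3 + 5 + 6 = 14,
  c_1 = (3·5 - (-2)²) + (3·6 - (0)²) + (5·6 - (-1)²) = 11 + 18 + 29 = 58,
  det = 3·(5·6 - (-1)²) - (-2)·((-2)·6 - (-1)·(0)) + (0)·((-2)·(-1) - 5·(0)) = 3·(29) - (-2)·(-12) + (0)·(2) = 63.
  So p(λ) = λ³ - 14λ² + 58λ - 63.
Step 2 — look for an integer root (rational root theorem: any rational root is an integer divisor of 63). Testing λ = 7:
  p(7) = 343 - 686 + 406 - 63 = 0  ✓
  Dividing out (λ - 7): p(λ) = (λ - 7)(λ² - 7λ + 9).
Step 3 — remaining eigenvalues from the quadratic λ² - 7λ + 9 = 0:
  Δ = 7² - 4·9 = 49 - 36 = 13,  λ = (7 ± √13)/2 = (7 ± 3.6056)/2 ≈ 5.3028 or 1.6972.
  Sorted: λ_1 = 7,  λ_2 = 5.3028,  λ_3 = 1.6972  (check: sum = 14 = tr ✓).

Step 4 — unit eigenvector for λ_1 = 7: v spans the null space of (Sigma - λ_1 I), whose rows are
  r_1 = (-4, -2, 0),  r_2 = (-2, -2, -1),  r_3 = (0, -1, -1).
  v is orthogonal to every row, so take v ∝ r_1 × r_2 = ((-2)·(-1) - (0)·(-2), (0)·(-2) - (-4)·(-1), (-4)·(-2) - (-2)·(-2)) = (2, -4, 4).
  Rescale (divide by 2): u = (1, -2, 2).
  ||u|| = √((1)² + (-2)² + (2)²) = √(9) = 3,  v_1 = u/||u|| ≈ (0.3333, -0.6667, 0.6667) (||v_1|| = 1).

λ_1 = 7,  λ_2 = 5.3028,  λ_3 = 1.6972;  v_1 ≈ (0.3333, -0.6667, 0.6667)


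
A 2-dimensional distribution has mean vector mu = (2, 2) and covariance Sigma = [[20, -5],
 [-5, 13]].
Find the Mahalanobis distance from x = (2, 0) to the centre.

Step 1 — centre the observation: (x - mu) = (0, -2).

Step 2 — invert Sigma. det(Sigma) = 20·13 - (-5)² = 235.
  Sigma^{-1} = (1/det) · [[d, -b], [-b, a]] = [[0.0553, 0.0213],
 [0.0213, 0.0851]].

Step 3 — form the quadratic (x - mu)^T · Sigma^{-1} · (x - mu):
  Sigma^{-1} · (x - mu) = (-0.0426, -0.1702).
  (x - mu)^T · [Sigma^{-1} · (x - mu)] = (0)·(-0.0426) + (-2)·(-0.1702) = 0.3404.

Step 4 — take square root: d = √(0.3404) ≈ 0.5835.

d(x, mu) = √(0.3404) ≈ 0.5835


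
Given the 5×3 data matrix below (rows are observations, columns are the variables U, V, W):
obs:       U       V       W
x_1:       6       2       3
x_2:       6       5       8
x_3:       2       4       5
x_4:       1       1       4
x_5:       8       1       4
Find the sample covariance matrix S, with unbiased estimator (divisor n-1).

Step 1 — column means:
  mean(U) = (6 + 6 + 2 + 1 + 8) / 5 = 23/5 = 4.6
  mean(V) = (2 + 5 + 4 + 1 + 1) / 5 = 13/5 = 2.6
  mean(W) = (3 + 8 + 5 + 4 + 4) / 5 = 24/5 = 4.8

Step 2 — sample covariance S[i,j] = (1/(n-1)) · Σ_k (x_{k,i} - mean_i) · (x_{k,j} - mean_j), with n-1 = 4.
  S[U,U] = ((1.4)·(1.4) + (1.4)·(1.4) + (-2.6)·(-2.6) + (-3.6)·(-3.6) + (3.4)·(3.4)) / 4 = 35.2/4 = 8.8
  S[U,V] = ((1.4)·(-0.6) + (1.4)·(2.4) + (-2.6)·(1.4) + (-3.6)·(-1.6) + (3.4)·(-1.6)) / 4 = -0.8/4 = -0.2
  S[U,W] = ((1.4)·(-1.8) + (1.4)·(3.2) + (-2.6)·(0.2) + (-3.6)·(-0.8) + (3.4)·(-0.8)) / 4 = 1.6/4 = 0.4
  S[V,V] = ((-0.6)·(-0.6) + (2.4)·(2.4) + (1.4)·(1.4) + (-1.6)·(-1.6) + (-1.6)·(-1.6)) / 4 = 13.2/4 = 3.3
  S[V,W] = ((-0.6)·(-1.8) + (2.4)·(3.2) + (1.4)·(0.2) + (-1.6)·(-0.8) + (-1.6)·(-0.8)) / 4 = 11.6/4 = 2.9
  S[W,W] = ((-1.8)·(-1.8) + (3.2)·(3.2) + (0.2)·(0.2) + (-0.8)·(-0.8) + (-0.8)·(-0.8)) / 4 = 14.8/4 = 3.7

S is symmetric (S[j,i] = S[i,j]). Assembling:

S = [[8.8, -0.2, 0.4],
 [-0.2, 3.3, 2.9],
 [0.4, 2.9, 3.7]]


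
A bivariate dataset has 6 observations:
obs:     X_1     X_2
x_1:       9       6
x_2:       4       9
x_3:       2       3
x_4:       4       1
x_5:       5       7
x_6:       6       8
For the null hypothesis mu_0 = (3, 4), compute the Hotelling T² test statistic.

Step 1 — sample mean vector:
  mean(X_1) = (9 + 4 + 2 + 4 + 5 + 6) / 6 = 30/6 = 5
  mean(X_2) = (6 + 9 + 3 + 1 + 7 + 8) / 6 = 34/6 = 5.6667
  x̄ = (5, 5.6667),  deviation x̄ - mu_0 = (5, 5.6667) - (3, 4) = (2, 1.6667).

Step 2 — sample covariance matrix, S[i,j] = (1/(n-1)) · Σ_k (x_{k,i} - mean_i) · (x_{k,j} - mean_j), divisor n-1 = 5:
  S[X_1,X_1] = ((4)·(4) + (-1)·(-1) + (-3)·(-3) + (-1)·(-1) + (0)·(0) + (1)·(1)) / 5 = 28/5 = 5.6
  S[X_1,X_2] = ((4)·(0.3333) + (-1)·(3.3333) + (-3)·(-2.6667) + (-1)·(-4.6667) + (0)·(1.3333) + (1)·(2.3333)) / 5 = 13/5 = 2.6
  S[X_2,X_2] = ((0.3333)·(0.3333) + (3.3333)·(3.3333) + (-2.6667)·(-2.6667) + (-4.6667)·(-4.6667) + (1.3333)·(1.3333) + (2.3333)·(2.3333)) / 5 = 47.3333/5 = 9.4667
  S = [[5.6, 2.6],
 [2.6, 9.4667]].

Step 3 — invert S. det(S) = 5.6·9.4667 - (2.6)² = 46.2533.
  S^{-1} = (1/det) · [[d, -b], [-b, a]] = [[0.2047, -0.0562],
 [-0.0562, 0.1211]].

Step 4 — quadratic form (x̄ - mu_0)^T · S^{-1} · (x̄ - mu_0):
  S^{-1} · (x̄ - mu_0) = (0.3157, 0.0894),
  (x̄ - mu_0)^T · [...] = (2)·(0.3157) + (1.6667)·(0.0894) = 0.7802.

Step 5 — scale by n: T² = 6 · 0.7802 = 4.6815.

T² ≈ 4.6815


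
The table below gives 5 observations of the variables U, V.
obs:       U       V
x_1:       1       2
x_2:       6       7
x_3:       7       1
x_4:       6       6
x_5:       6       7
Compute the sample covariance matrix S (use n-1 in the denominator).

Step 1 — column means:
  mean(U) = (1 + 6 + 7 + 6 + 6) / 5 = 26/5 = 5.2
  mean(V) = (2 + 7 + 1 + 6 + 7) / 5 = 23/5 = 4.6

Step 2 — sample covariance S[i,j] = (1/(n-1)) · Σ_k (x_{k,i} - mean_i) · (x_{k,j} - mean_j), with n-1 = 4.
  S[U,U] = ((-4.2)·(-4.2) + (0.8)·(0.8) + (1.8)·(1.8) + (0.8)·(0.8) + (0.8)·(0.8)) / 4 = 22.8/4 = 5.7
  S[U,V] = ((-4.2)·(-2.6) + (0.8)·(2.4) + (1.8)·(-3.6) + (0.8)·(1.4) + (0.8)·(2.4)) / 4 = 9.4/4 = 2.35
  S[V,V] = ((-2.6)·(-2.6) + (2.4)·(2.4) + (-3.6)·(-3.6) + (1.4)·(1.4) + (2.4)·(2.4)) / 4 = 33.2/4 = 8.3

S is symmetric (S[j,i] = S[i,j]). Assembling:

S = [[5.7, 2.35],
 [2.35, 8.3]]


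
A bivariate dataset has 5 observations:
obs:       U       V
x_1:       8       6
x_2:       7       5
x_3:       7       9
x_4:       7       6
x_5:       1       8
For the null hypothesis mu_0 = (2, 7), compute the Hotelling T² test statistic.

Step 1 — sample mean vector:
  mean(U) = (8 + 7 + 7 + 7 + 1) / 5 = 30/5 = 6
  mean(V) = (6 + 5 + 9 + 6 + 8) / 5 = 34/5 = 6.8
  x̄ = (6, 6.8),  deviation x̄ - mu_0 = (6, 6.8) - (2, 7) = (4, -0.2).

Step 2 — sample covariance matrix, S[i,j] = (1/(n-1)) · Σ_k (x_{k,i} - mean_i) · (x_{k,j} - mean_j), divisor n-1 = 4:
  S[U,U] = ((2)·(2) + (1)·(1) + (1)·(1) + (1)·(1) + (-5)·(-5)) / 4 = 32/4 = 8
  S[U,V] = ((2)·(-0.8) + (1)·(-1.8) + (1)·(2.2) + (1)·(-0.8) + (-5)·(1.2)) / 4 = -8/4 = -2
  S[V,V] = ((-0.8)·(-0.8) + (-1.8)·(-1.8) + (2.2)·(2.2) + (-0.8)·(-0.8) + (1.2)·(1.2)) / 4 = 10.8/4 = 2.7
  S = [[8, -2],
 [-2, 2.7]].

Step 3 — invert S. det(S) = 8·2.7 - (-2)² = 17.6.
  S^{-1} = (1/det) · [[d, -b], [-b, a]] = [[0.1534, 0.1136],
 [0.1136, 0.4545]].

Step 4 — quadratic form (x̄ - mu_0)^T · S^{-1} · (x̄ - mu_0):
  S^{-1} · (x̄ - mu_0) = (0.5909, 0.3636),
  (x̄ - mu_0)^T · [...] = (4)·(0.5909) + (-0.2)·(0.3636) = 2.2909.

Step 5 — scale by n: T² = 5 · 2.2909 = 11.4545.

T² ≈ 11.4545


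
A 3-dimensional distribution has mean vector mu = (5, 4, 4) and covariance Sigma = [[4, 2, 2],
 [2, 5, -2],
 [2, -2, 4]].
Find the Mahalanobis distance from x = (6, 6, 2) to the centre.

Step 1 — centre the observation: (x - mu) = (1, 2, -2).

Step 2 — invert Sigma (cofactor / det for 3×3, or solve directly):
  Sigma^{-1} = [[1.3333, -1, -1.1667],
 [-1, 1, 1],
 [-1.1667, 1, 1.3333]].

Step 3 — form the quadratic (x - mu)^T · Sigma^{-1} · (x - mu):
  Sigma^{-1} · (x - mu) = (1.6667, -1, -1.8333).
  (x - mu)^T · [Sigma^{-1} · (x - mu)] = (1)·(1.6667) + (2)·(-1) + (-2)·(-1.8333) = 3.3333.

Step 4 — take square root: d = √(3.3333) ≈ 1.8257.

d(x, mu) = √(3.3333) ≈ 1.8257


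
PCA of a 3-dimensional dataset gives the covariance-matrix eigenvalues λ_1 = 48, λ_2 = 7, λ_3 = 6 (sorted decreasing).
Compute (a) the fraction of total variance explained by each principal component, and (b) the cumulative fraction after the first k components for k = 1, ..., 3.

Step 1 — total variance = trace(Sigma) = Σ λ_i = 48 + 7 + 6 = 61.

Step 2 — fraction explained by component i = λ_i / Σ λ:
  PC1: 48/61 = 0.7869
  PC2: 7/61 = 0.1148
  PC3: 6/61 = 0.0984

Step 3 — cumulative fraction after k components = (λ_1 + ... + λ_k) / Σ λ:
  k = 1: 48/61 = 0.7869
  k = 2: (48 + 7)/61 = 55/61 = 0.9016
  k = 3: (48 + 7 + 6)/61 = 61/61 = 1

Summary (fraction, with percent):

explained: PC1 0.7869 (78.69%), PC2 0.1148 (11.48%), PC3 0.0984 (9.84%);  cumulative: 0.7869, 0.9016, 1


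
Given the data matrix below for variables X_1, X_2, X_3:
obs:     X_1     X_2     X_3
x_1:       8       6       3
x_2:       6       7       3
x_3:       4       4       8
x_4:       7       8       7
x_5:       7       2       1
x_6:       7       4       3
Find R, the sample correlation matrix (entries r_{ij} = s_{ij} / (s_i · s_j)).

Step 1 — column means:
  mean(X_1) = (8 + 6 + 4 + 7 + 7 + 7) / 6 = 39/6 = 6.5
  mean(X_2) = (6 + 7 + 4 + 8 + 2 + 4) / 6 = 31/6 = 5.1667
  mean(X_3) = (3 + 3 + 8 + 7 + 1 + 3) / 6 = 25/6 = 4.1667

Step 2 — sample variances and covariances s[i,j] = (1/(n-1)) · Σ_k (x_{k,i} - mean_i) · (x_{k,j} - mean_j), with n-1 = 5:
  s[X_1,X_1] = ((1.5)·(1.5) + (-0.5)·(-0.5) + (-2.5)·(-2.5) + (0.5)·(0.5) + (0.5)·(0.5) + (0.5)·(0.5)) / 5 = 9.5/5 = 1.9
  s[X_1,X_2] = ((1.5)·(0.8333) + (-0.5)·(1.8333) + (-2.5)·(-1.1667) + (0.5)·(2.8333) + (0.5)·(-3.1667) + (0.5)·(-1.1667)) / 5 = 2.5/5 = 0.5
  s[X_1,X_3] = ((1.5)·(-1.1667) + (-0.5)·(-1.1667) + (-2.5)·(3.8333) + (0.5)·(2.8333) + (0.5)·(-3.1667) + (0.5)·(-1.1667)) / 5 = -11.5/5 = -2.3
  s[X_2,X_2] = ((0.8333)·(0.8333) + (1.8333)·(1.8333) + (-1.1667)·(-1.1667) + (2.8333)·(2.8333) + (-3.1667)·(-3.1667) + (-1.1667)·(-1.1667)) / 5 = 24.8333/5 = 4.9667
  s[X_2,X_3] = ((0.8333)·(-1.1667) + (1.8333)·(-1.1667) + (-1.1667)·(3.8333) + (2.8333)·(2.8333) + (-3.1667)·(-3.1667) + (-1.1667)·(-1.1667)) / 5 = 11.8333/5 = 2.3667
  s[X_3,X_3] = ((-1.1667)·(-1.1667) + (-1.1667)·(-1.1667) + (3.8333)·(3.8333) + (2.8333)·(2.8333) + (-3.1667)·(-3.1667) + (-1.1667)·(-1.1667)) / 5 = 36.8333/5 = 7.3667
  Sample standard deviations s_i = √(s[i,i]):
  s(X_1) = √(1.9) = 1.3784
  s(X_2) = √(4.9667) = 2.2286
  s(X_3) = √(7.3667) = 2.7142

Step 3 — r_{ij} = s_{ij} / (s_i · s_j):
  r[X_1,X_1] = 1 (diagonal).
  r[X_1,X_2] = 0.5 / (1.3784 · 2.2286) = 0.5 / 3.0719 = 0.1628
  r[X_1,X_3] = -2.3 / (1.3784 · 2.7142) = -2.3 / 3.7412 = -0.6148
  r[X_2,X_2] = 1 (diagonal).
  r[X_2,X_3] = 2.3667 / (2.2286 · 2.7142) = 2.3667 / 6.0488 = 0.3913
  r[X_3,X_3] = 1 (diagonal).

R is symmetric with unit diagonal. Assembling:

R = [[1, 0.1628, -0.6148],
 [0.1628, 1, 0.3913],
 [-0.6148, 0.3913, 1]]


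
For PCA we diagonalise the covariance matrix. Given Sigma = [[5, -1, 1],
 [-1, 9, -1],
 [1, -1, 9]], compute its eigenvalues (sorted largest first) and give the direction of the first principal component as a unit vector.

Step 1 — characteristic polynomial p(λ) = det(λI - Sigma) = λ³ - tr·λ² + c_1·λ - det, where tr = trace, c_1 = sum of the principal 2×2 minors, det = det(Sigma):
  tr = 5 + 9 + 9 = 23,
  c_1 = (5·9 - (-1)²) + (5·9 - (1)²) + (9·9 - (-1)²) = 44 + 44 + 80 = 168,
  det = 5·(9·9 - (-1)²) - (-1)·((-1)·9 - (-1)·(1)) + (1)·((-1)·(-1) - 9·(1)) = 5·(80) - (-1)·(-8) + (1)·(-8) = 384.
  So p(λ) = λ³ - 23λ² + 168λ - 384.
Step 2 — look for an integer root (rational root theorem: any rational root is an integer divisor of 384). Testing λ = 8:
  p(8) = 512 - 1472 + 1344 - 384 = 0  ✓
  Dividing out (λ - 8): p(λ) = (λ - 8)(λ² - 15λ + 48).
Step 3 — remaining eigenvalues from the quadratic λ² - 15λ + 48 = 0:
  Δ = 15² - 4·48 = 225 - 192 = 33,  λ = (15 ± √33)/2 = (15 ± 5.7446)/2 ≈ 10.3723 or 4.6277.
  Sorted: λ_1 = 10.3723,  λ_2 = 8,  λ_3 = 4.6277  (check: sum = 23 = tr ✓).

Step 4 — unit eigenvector for λ_1 ≈ 10.3723: v spans the null space of (Sigma - λ_1 I), whose rows are
  r_1 = (-5.3723, -1, 1),  r_2 = (-1, -1.3723, -1),  r_3 = (1, -1, -1.3723).
  v is orthogonal to every row, so take v ∝ r_1 × r_2 = ((-1)·(-1) - (1)·(-1.3723), (1)·(-1) - (-5.3723)·(-1), (-5.3723)·(-1.3723) - (-1)·(-1)) ≈ (2.3723, -6.3723, 6.3723).
  Let u = (2.3723, -6.3723, 6.3723).
  ||u|| = √((2.3723)² + (-6.3723)² + (6.3723)²) = √(86.8397) ≈ 9.3188,  v_1 = u/||u|| ≈ (0.2546, -0.6838, 0.6838) (||v_1|| = 1).

λ_1 = 10.3723,  λ_2 = 8,  λ_3 = 4.6277;  v_1 ≈ (0.2546, -0.6838, 0.6838)


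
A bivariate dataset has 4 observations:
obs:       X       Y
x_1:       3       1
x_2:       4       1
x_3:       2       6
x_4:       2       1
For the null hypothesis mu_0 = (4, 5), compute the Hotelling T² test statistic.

Step 1 — sample mean vector:
  mean(X) = (3 + 4 + 2 + 2) / 4 = 11/4 = 2.75
  mean(Y) = (1 + 1 + 6 + 1) / 4 = 9/4 = 2.25
  x̄ = (2.75, 2.25),  deviation x̄ - mu_0 = (2.75, 2.25) - (4, 5) = (-1.25, -2.75).

Step 2 — sample covariance matrix, S[i,j] = (1/(n-1)) · Σ_k (x_{k,i} - mean_i) · (x_{k,j} - mean_j), divisor n-1 = 3:
  S[X,X] = ((0.25)·(0.25) + (1.25)·(1.25) + (-0.75)·(-0.75) + (-0.75)·(-0.75)) / 3 = 2.75/3 = 0.9167
  S[X,Y] = ((0.25)·(-1.25) + (1.25)·(-1.25) + (-0.75)·(3.75) + (-0.75)·(-1.25)) / 3 = -3.75/3 = -1.25
  S[Y,Y] = ((-1.25)·(-1.25) + (-1.25)·(-1.25) + (3.75)·(3.75) + (-1.25)·(-1.25)) / 3 = 18.75/3 = 6.25
  S = [[0.9167, -1.25],
 [-1.25, 6.25]].

Step 3 — invert S. det(S) = 0.9167·6.25 - (-1.25)² = 4.1667.
  S^{-1} = (1/det) · [[d, -b], [-b, a]] = [[1.5, 0.3],
 [0.3, 0.22]].

Step 4 — quadratic form (x̄ - mu_0)^T · S^{-1} · (x̄ - mu_0):
  S^{-1} · (x̄ - mu_0) = (-2.7, -0.98),
  (x̄ - mu_0)^T · [...] = (-1.25)·(-2.7) + (-2.75)·(-0.98) = 6.07.

Step 5 — scale by n: T² = 4 · 6.07 = 24.28.

T² ≈ 24.28
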